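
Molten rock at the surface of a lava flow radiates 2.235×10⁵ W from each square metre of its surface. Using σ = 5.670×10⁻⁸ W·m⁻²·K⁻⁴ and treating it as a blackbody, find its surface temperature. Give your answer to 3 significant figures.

I = σT⁴, so T = (I/σ)^(1/4) = (2.235×10⁵/(5.670×10⁻⁸))^(1/4) = 1.41×10³ K.

T ≈ 1.41×10³ K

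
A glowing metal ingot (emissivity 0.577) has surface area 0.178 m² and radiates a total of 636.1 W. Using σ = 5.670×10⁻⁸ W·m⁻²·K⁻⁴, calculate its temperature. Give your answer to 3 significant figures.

Area A = 0.178 m².
P = εσAT⁴ ⇒ T = (P/(εσA))^(1/4) = (636.1/(0.577×5.670×10⁻⁸×0.178))^(1/4) = 575 K.

T ≈ 575 K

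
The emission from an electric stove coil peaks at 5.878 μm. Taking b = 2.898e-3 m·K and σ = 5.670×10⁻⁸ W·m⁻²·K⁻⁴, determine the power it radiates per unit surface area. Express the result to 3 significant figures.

Wien's law: T = b/λ_max = 2.898×10⁻³/5.878×10⁻⁶ = 493.025 K.
Then I = σT⁴ = 5.670×10⁻⁸×(493.025)⁴ = 3.35×10³ W/m².

I ≈ 3.35×10³ W/m²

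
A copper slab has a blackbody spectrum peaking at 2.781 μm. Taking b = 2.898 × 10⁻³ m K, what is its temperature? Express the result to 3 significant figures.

T ≈ 1.04×10³ K

Wien's law gives T = b/λ_max = (2.898×10⁻³ m·K)/(2.781×10⁻⁶ m) = 1.04×10³ K.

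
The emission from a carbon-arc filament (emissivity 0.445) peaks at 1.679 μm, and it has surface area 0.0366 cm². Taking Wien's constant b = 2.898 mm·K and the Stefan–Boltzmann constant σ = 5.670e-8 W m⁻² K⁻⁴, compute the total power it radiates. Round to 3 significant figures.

Wien's law: T = b/λ_max = 2.898×10⁻³/1.679×10⁻⁶ = 1726.03 K.
Area A = 0.0366 cm² = 3.66×10⁻⁶ m².
Then P = εσAT⁴ = 0.445×5.670×10⁻⁸×3.66×10⁻⁶×(1726.03)⁴ = 0.820 W.

P ≈ 0.820 W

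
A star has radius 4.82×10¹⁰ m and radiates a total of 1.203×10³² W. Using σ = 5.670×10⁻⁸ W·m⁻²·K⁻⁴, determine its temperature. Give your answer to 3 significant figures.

Surface area A = 4πR² = 4π(4.82×10¹⁰ m)² = 2.91947×10²² m².
P = σAT⁴ ⇒ T = (P/(σA))^(1/4) = (1.203×10³²/(5.670×10⁻⁸×2.91947×10²²))^(1/4) = 1.64×10⁴ K.

T ≈ 1.64×10⁴ K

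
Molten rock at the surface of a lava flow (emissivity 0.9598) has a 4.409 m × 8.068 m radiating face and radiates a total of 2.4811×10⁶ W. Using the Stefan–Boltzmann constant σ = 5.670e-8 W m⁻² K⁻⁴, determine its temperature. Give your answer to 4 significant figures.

T ≈ 1064 K

Area A = 4.409 × 8.068 = 35.5718 m².
P = εσAT⁴ ⇒ T = (P/(εσA))^(1/4) = (2.4811×10⁶/(0.9598×5.670×10⁻⁸×35.5718))^(1/4) = 1064 K.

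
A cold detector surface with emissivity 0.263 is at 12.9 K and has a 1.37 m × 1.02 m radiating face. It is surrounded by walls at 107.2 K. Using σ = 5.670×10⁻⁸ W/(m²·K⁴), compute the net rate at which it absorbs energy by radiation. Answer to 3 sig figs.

Area A = 1.37 × 1.02 = 1.3974 m².
Net radiated power P_net = εσA(T⁴ − T₀⁴) = 0.263×5.670×10⁻⁸×1.3974×(12.9⁴ − 107.2⁴).
T⁴ − T₀⁴ = 27692.3 − 1.32062×10⁸ = -1.32034×10⁸ K⁴, so P_net = -2.75 W — negative, meaning a net gain of 2.75 W.

Net gain ≈ 2.75 W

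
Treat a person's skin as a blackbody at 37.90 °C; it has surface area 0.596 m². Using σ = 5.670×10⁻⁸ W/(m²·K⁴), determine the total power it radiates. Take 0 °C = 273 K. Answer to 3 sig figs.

P ≈ 316 W

T = 37.90 °C + 273 = 310.90 K.
Area A = 0.596 m².
P = σAT⁴ = 5.670×10⁻⁸ × 0.596 × (310.90)⁴ = 316 W.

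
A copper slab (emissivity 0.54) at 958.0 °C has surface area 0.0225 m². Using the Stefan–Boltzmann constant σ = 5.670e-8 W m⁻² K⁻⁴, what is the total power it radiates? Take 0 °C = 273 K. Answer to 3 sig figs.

P ≈ 1.58×10³ W

T = 958.0 °C + 273 = 1231.0 K.
Area A = 0.0225 m².
P = εσAT⁴ = 0.54 × 5.670×10⁻⁸ × 0.0225 × (1231.0)⁴ = 1.58×10³ W.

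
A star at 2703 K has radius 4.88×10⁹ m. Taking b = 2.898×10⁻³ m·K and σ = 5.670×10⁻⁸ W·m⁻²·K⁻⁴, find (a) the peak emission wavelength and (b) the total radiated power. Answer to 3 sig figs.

λ_max ≈ 1.07×10³ nm; P ≈ 9.06×10²⁶ W

(a) λ_max = b/T = 2.898×10⁻³/2703 = 1.072×10⁻⁶ m = 1.07×10³ nm.
Surface area A = 4πR² = 4π(4.88×10⁹ m)² = 2.99261×10²⁰ m².
(b) P = σAT⁴ = 5.670×10⁻⁸×2.99261×10²⁰×(2703)⁴ = 9.06×10²⁶ W.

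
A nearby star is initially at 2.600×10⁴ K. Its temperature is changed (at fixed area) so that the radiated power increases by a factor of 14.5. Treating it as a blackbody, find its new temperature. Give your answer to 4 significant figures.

P ∝ T⁴, so T₂/T₁ = (P₂/P₁)^(1/4) = (14.5)^(1/4) = 1.95138.
T₂ = 2.600×10⁴ × 1.95138 = 5.074×10⁴ K.

T₂ ≈ 5.074×10⁴ K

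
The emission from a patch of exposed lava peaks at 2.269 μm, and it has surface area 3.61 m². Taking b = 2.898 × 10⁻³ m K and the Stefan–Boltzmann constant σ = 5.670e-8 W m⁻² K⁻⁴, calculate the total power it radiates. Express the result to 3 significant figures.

P ≈ 5.45×10⁵ W

Wien's law: T = b/λ_max = 2.898×10⁻³/2.269×10⁻⁶ = 1277.21 K.
Area A = 3.61 m².
Then P = σAT⁴ = 5.670×10⁻⁸×3.61×(1277.21)⁴ = 5.45×10⁵ W.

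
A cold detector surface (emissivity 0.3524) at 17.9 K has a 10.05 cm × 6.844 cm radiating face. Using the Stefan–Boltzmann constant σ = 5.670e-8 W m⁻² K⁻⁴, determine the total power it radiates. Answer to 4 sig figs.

P ≈ 1.411×10⁻⁵ W

Area A = 0.1005 × 0.06844 = 6.87822×10⁻³ m².
P = εσAT⁴ = 0.3524 × 5.670×10⁻⁸ × 6.87822×10⁻³ × (17.9)⁴ = 1.411×10⁻⁵ W.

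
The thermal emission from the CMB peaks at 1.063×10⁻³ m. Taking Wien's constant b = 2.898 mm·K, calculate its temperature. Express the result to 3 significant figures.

T ≈ 2.73 K

Wien's law gives T = b/λ_max = (2.898×10⁻³ m·K)/(1.063×10⁻³ m) = 2.73 K.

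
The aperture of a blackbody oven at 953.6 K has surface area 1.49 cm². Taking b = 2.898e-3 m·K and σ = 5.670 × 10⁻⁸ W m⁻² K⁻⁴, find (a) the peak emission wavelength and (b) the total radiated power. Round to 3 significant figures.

(a) λ_max = b/T = 2.898×10⁻³/953.6 = 3.039×10⁻⁶ m = 3.04 μm.
Area A = 1.49 cm² = 1.49×10⁻⁴ m².
(b) P = σAT⁴ = 5.670×10⁻⁸×1.49×10⁻⁴×(953.6)⁴ = 6.99 W.

λ_max ≈ 3.04 μm; P ≈ 6.99 W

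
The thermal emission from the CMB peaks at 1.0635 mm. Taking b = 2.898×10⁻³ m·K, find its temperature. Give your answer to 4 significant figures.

Wien's law gives T = b/λ_max = (2.898×10⁻³ m·K)/(1.0635×10⁻³ m) = 2.725 K.

T ≈ 2.725 K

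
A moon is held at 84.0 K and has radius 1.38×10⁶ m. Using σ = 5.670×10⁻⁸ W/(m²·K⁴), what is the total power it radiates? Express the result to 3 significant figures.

P ≈ 6.76×10¹³ W

Surface area A = 4πR² = 4π(1.38×10⁶ m)² = 2.39314×10¹³ m².
P = σAT⁴ = 5.670×10⁻⁸ × 2.39314×10¹³ × (84.0)⁴ = 6.76×10¹³ W.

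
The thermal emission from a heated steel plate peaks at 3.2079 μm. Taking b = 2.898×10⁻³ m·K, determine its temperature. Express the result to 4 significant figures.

Wien's law gives T = b/λ_max = (2.898×10⁻³ m·K)/(3.2079×10⁻⁶ m) = 903.4 K.

T ≈ 903.4 K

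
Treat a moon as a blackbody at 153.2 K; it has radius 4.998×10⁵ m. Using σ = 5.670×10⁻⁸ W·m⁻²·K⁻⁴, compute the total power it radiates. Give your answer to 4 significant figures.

Surface area A = 4πR² = 4π(4.998×10⁵ m)² = 3.13908×10¹² m².
P = σAT⁴ = 5.670×10⁻⁸ × 3.13908×10¹² × (153.2)⁴ = 9.804×10¹³ W.

P ≈ 9.804×10¹³ W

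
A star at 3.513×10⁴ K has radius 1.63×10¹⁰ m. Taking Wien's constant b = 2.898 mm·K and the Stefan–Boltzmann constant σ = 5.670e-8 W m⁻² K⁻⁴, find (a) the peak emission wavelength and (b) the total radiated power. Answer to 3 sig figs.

λ_max ≈ 82.5 nm; P ≈ 2.88×10³² W

(a) λ_max = b/T = 2.898×10⁻³/3.513×10⁴ = 8.249×10⁻⁸ m = 82.5 nm.
Surface area A = 4πR² = 4π(1.63×10¹⁰ m)² = 3.33876×10²¹ m².
(b) P = σAT⁴ = 5.670×10⁻⁸×3.33876×10²¹×(3.513×10⁴)⁴ = 2.88×10³² W.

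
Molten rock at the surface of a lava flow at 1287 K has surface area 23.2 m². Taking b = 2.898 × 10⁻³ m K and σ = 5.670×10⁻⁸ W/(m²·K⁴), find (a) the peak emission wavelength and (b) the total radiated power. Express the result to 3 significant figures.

λ_max ≈ 2.25 μm; P ≈ 3.61×10⁶ W

(a) λ_max = b/T = 2.898×10⁻³/1287 = 2.252×10⁻⁶ m = 2.25 μm.
Area A = 23.2 m².
(b) P = σAT⁴ = 5.670×10⁻⁸×23.2×(1287)⁴ = 3.61×10⁶ W.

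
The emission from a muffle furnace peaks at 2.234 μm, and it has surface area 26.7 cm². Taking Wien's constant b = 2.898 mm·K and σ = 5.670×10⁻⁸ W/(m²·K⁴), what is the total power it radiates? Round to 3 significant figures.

Wien's law: T = b/λ_max = 2.898×10⁻³/2.234×10⁻⁶ = 1297.22 K.
Area A = 26.7 cm² = 2.67×10⁻³ m².
Then P = σAT⁴ = 5.670×10⁻⁸×2.67×10⁻³×(1297.22)⁴ = 429 W.

P ≈ 429 W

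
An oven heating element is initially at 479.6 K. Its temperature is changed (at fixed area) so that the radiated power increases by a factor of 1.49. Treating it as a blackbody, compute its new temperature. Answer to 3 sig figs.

P ∝ T⁴, so T₂/T₁ = (P₂/P₁)^(1/4) = (1.49)^(1/4) = 1.10483.
T₂ = 479.6 × 1.10483 = 530 K.

T₂ ≈ 530 K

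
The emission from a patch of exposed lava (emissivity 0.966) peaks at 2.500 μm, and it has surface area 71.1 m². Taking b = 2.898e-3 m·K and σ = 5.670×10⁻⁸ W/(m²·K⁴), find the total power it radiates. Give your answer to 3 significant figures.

Wien's law: T = b/λ_max = 2.898×10⁻³/2.500×10⁻⁶ = 1159.20 K.
Area A = 71.1 m².
Then P = εσAT⁴ = 0.966×5.670×10⁻⁸×71.1×(1159.20)⁴ = 7.03×10⁶ W.

P ≈ 7.03×10⁶ W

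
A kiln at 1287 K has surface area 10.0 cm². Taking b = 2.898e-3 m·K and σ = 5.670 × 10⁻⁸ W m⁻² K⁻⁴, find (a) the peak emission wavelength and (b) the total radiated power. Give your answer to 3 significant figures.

λ_max ≈ 2.25×10³ nm; P ≈ 156 W

(a) λ_max = b/T = 2.898×10⁻³/1287 = 2.252×10⁻⁶ m = 2.25×10³ nm.
Area A = 10.0 cm² = 1.00×10⁻³ m².
(b) P = σAT⁴ = 5.670×10⁻⁸×1.00×10⁻³×(1287)⁴ = 156 W.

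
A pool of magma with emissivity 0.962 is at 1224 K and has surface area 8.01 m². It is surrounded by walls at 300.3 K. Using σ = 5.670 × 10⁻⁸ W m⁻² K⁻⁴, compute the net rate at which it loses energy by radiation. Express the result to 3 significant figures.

Area A = 8.01 m².
Net radiated power P_net = εσA(T⁴ − T₀⁴) = 0.962×5.670×10⁻⁸×8.01×(1224⁴ − 300.3⁴).
T⁴ − T₀⁴ = 2.24453×10¹² − 8.13245×10⁹ = 2.23640×10¹² K⁴, so P_net = 9.77×10⁵ W.

Net loss ≈ 9.77×10⁵ W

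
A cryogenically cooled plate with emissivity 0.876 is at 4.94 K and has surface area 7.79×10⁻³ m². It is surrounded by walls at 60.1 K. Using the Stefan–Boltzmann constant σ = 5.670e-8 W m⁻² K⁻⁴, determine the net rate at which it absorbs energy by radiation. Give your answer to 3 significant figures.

Area A = 7.79×10⁻³ m².
Net radiated power P_net = εσA(T⁴ − T₀⁴) = 0.876×5.670×10⁻⁸×7.79×10⁻³×(4.94⁴ − 60.1⁴).
T⁴ − T₀⁴ = 595.536 − 1.30466×10⁷ = -1.30460×10⁷ K⁴, so P_net = -5.05×10⁻³ W — negative, meaning a net gain of 5.05×10⁻³ W.

Net gain ≈ 5.05×10⁻³ W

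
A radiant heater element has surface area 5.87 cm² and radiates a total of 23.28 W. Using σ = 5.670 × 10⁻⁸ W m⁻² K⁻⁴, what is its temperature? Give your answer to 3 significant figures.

Area A = 5.87 cm² = 5.87×10⁻⁴ m².
P = σAT⁴ ⇒ T = (P/(σA))^(1/4) = (23.28/(5.670×10⁻⁸×5.87×10⁻⁴))^(1/4) = 915 K.

T ≈ 915 K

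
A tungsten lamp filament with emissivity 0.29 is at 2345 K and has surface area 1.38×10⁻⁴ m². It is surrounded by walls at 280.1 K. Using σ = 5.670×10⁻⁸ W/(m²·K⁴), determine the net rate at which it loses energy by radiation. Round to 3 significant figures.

Area A = 1.38×10⁻⁴ m².
Net radiated power P_net = εσA(T⁴ − T₀⁴) = 0.29×5.670×10⁻⁸×1.38×10⁻⁴×(2345⁴ − 280.1⁴).
T⁴ − T₀⁴ = 3.02393×10¹³ − 6.15535×10⁹ = 3.02331×10¹³ K⁴, so P_net = 68.6 W.

Net loss ≈ 68.6 W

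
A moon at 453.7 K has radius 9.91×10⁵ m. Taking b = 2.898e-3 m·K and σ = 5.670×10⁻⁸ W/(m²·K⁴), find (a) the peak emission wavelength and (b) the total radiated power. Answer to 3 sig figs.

(a) λ_max = b/T = 2.898×10⁻³/453.7 = 6.387×10⁻⁶ m = 6.39 μm.
Surface area A = 4πR² = 4π(9.91×10⁵ m)² = 1.23412×10¹³ m².
(b) P = σAT⁴ = 5.670×10⁻⁸×1.23412×10¹³×(453.7)⁴ = 2.96×10¹⁶ W.

λ_max ≈ 6.39 μm; P ≈ 2.96×10¹⁶ W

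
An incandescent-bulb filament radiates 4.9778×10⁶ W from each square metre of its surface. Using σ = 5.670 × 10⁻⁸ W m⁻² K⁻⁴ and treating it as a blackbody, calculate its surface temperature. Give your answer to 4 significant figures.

I = σT⁴, so T = (I/σ)^(1/4) = (4.9778×10⁶/(5.670×10⁻⁸))^(1/4) = 3061 K.

T ≈ 3061 K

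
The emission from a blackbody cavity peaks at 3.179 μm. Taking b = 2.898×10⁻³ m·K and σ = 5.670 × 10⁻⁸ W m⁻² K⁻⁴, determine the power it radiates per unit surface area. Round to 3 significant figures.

Wien's law: T = b/λ_max = 2.898×10⁻³/3.179×10⁻⁶ = 911.607 K.
Then I = σT⁴ = 5.670×10⁻⁸×(911.607)⁴ = 3.92×10⁴ W/m².

I ≈ 3.92×10⁴ W/m²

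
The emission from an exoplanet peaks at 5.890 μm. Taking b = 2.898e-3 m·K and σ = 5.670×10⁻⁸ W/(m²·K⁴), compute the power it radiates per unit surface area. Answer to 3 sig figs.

I ≈ 3.32×10³ W/m²

Wien's law: T = b/λ_max = 2.898×10⁻³/5.890×10⁻⁶ = 492.020 K.
Then I = σT⁴ = 5.670×10⁻⁸×(492.020)⁴ = 3.32×10³ W/m².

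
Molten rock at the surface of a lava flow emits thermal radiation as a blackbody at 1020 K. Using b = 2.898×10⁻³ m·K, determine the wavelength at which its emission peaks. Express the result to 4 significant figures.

λ_max ≈ 2.841 μm

Wien's displacement law: λ_max = b/T = (2.898×10⁻³ m·K)/(1020 K) = 2.8412×10⁻⁶ m.
That is 2.841 μm, in the infrared range.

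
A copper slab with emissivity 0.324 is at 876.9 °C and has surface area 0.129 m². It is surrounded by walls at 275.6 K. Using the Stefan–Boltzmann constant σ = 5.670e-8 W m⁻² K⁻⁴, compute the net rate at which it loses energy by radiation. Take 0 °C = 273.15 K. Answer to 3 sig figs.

Net loss ≈ 4.13×10³ W

T = 876.9 °C + 273.15 = 1150.05 K.
Area A = 0.129 m².
Net radiated power P_net = εσA(T⁴ − T₀⁴) = 0.324×5.670×10⁻⁸×0.129×(1150.05⁴ − 275.6⁴).
T⁴ − T₀⁴ = 1.74931×10¹² − 5.76922×10⁹ = 1.74354×10¹² K⁴, so P_net = 4.13×10³ W.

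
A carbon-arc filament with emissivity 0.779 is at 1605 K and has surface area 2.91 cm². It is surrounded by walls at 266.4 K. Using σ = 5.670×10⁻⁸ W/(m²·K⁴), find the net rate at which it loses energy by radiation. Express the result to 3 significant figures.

Area A = 2.91 cm² = 2.91×10⁻⁴ m².
Net radiated power P_net = εσA(T⁴ − T₀⁴) = 0.779×5.670×10⁻⁸×2.91×10⁻⁴×(1605⁴ − 266.4⁴).
T⁴ − T₀⁴ = 6.63590×10¹² − 5.03659×10⁹ = 6.63086×10¹² K⁴, so P_net = 85.2 W.

Net loss ≈ 85.2 W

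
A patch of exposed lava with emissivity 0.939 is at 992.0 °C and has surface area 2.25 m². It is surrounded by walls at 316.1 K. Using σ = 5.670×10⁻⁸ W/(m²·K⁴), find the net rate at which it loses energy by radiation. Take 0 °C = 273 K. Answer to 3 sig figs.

T = 992.0 °C + 273 = 1265.0 K.
Area A = 2.25 m².
Net radiated power P_net = εσA(T⁴ − T₀⁴) = 0.939×5.670×10⁻⁸×2.25×(1265.0⁴ − 316.1⁴).
T⁴ − T₀⁴ = 2.56072×10¹² − 9.98385×10⁹ = 2.55074×10¹² K⁴, so P_net = 3.06×10⁵ W.

Net loss ≈ 3.06×10⁵ W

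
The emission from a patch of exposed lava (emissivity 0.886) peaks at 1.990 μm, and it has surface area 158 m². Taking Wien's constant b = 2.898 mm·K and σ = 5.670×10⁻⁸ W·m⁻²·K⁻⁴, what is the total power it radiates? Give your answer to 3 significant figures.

P ≈ 3.57×10⁷ W

Wien's law: T = b/λ_max = 2.898×10⁻³/1.990×10⁻⁶ = 1456.28 K.
Area A = 158 m².
Then P = εσAT⁴ = 0.886×5.670×10⁻⁸×158×(1456.28)⁴ = 3.57×10⁷ W.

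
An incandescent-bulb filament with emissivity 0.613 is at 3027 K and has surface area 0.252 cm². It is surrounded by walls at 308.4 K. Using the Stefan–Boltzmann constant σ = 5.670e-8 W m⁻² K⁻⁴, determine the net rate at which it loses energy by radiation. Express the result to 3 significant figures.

Area A = 0.252 cm² = 2.52×10⁻⁵ m².
Net radiated power P_net = εσA(T⁴ − T₀⁴) = 0.613×5.670×10⁻⁸×2.52×10⁻⁵×(3027⁴ − 308.4⁴).
T⁴ − T₀⁴ = 8.39556×10¹³ − 9.04602×10⁹ = 8.39466×10¹³ K⁴, so P_net = 73.5 W.

Net loss ≈ 73.5 W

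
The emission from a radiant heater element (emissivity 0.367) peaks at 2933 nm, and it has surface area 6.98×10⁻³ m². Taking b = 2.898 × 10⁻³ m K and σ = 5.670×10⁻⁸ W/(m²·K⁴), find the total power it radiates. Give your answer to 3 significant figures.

P ≈ 138 W

Wien's law: T = b/λ_max = 2.898×10⁻³/2.933×10⁻⁶ = 988.067 K.
Area A = 6.98×10⁻³ m².
Then P = εσAT⁴ = 0.367×5.670×10⁻⁸×6.98×10⁻³×(988.067)⁴ = 138 W.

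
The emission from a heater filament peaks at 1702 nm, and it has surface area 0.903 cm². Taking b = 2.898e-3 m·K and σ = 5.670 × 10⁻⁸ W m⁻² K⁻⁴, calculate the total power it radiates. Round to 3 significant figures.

P ≈ 43.0 W

Wien's law: T = b/λ_max = 2.898×10⁻³/1.702×10⁻⁶ = 1702.70 K.
Area A = 0.903 cm² = 9.03×10⁻⁵ m².
Then P = σAT⁴ = 5.670×10⁻⁸×9.03×10⁻⁵×(1702.70)⁴ = 43.0 W.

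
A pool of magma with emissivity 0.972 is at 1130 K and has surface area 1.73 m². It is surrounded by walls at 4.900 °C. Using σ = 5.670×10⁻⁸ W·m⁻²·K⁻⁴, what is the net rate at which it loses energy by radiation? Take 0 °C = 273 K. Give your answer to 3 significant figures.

Net loss ≈ 1.55×10⁵ W

Surroundings: T = 4.900 °C + 273 = 277.900 K.
Area A = 1.73 m².
Net radiated power P_net = εσA(T⁴ − T₀⁴) = 0.972×5.670×10⁻⁸×1.73×(1130⁴ − 277.900⁴).
T⁴ − T₀⁴ = 1.63047×10¹² − 5.96423×10⁹ = 1.62451×10¹² K⁴, so P_net = 1.55×10⁵ W.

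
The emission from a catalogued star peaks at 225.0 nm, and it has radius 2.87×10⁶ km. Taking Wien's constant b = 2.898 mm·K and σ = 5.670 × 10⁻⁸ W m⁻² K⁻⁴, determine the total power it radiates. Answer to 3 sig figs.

Wien's law: T = b/λ_max = 2.898×10⁻³/2.250×10⁻⁷ = 12880.0 K.
Surface area A = 4πR² = 4π(2.87×10⁹ m)² = 1.03508×10²⁰ m².
Then P = σAT⁴ = 5.670×10⁻⁸×1.03508×10²⁰×(12880.0)⁴ = 1.62×10²⁹ W.

P ≈ 1.62×10²⁹ W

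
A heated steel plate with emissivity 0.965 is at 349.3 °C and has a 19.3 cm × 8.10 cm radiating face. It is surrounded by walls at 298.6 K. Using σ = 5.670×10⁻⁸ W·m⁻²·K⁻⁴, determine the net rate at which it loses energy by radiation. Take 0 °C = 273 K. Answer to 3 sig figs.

Net loss ≈ 121 W

T = 349.3 °C + 273 = 622.3 K.
Area A = 0.193 × 0.0810 = 0.015633 m².
Net radiated power P_net = εσA(T⁴ − T₀⁴) = 0.965×5.670×10⁻⁸×0.015633×(622.3⁴ − 298.6⁴).
T⁴ − T₀⁴ = 1.49968×10¹¹ − 7.94986×10⁹ = 1.42018×10¹¹ K⁴, so P_net = 121 W.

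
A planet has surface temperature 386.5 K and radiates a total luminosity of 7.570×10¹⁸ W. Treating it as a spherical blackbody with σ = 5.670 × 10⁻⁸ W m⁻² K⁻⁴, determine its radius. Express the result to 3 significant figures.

L = 4πR²σT⁴ ⇒ R = √(L/(4πσT⁴)).
σT⁴ = 1265.26 W/m², so R = √(7.570×10¹⁸/(4π×1265.26)) = 2.18×10⁷ m.

R ≈ 2.18×10⁷ m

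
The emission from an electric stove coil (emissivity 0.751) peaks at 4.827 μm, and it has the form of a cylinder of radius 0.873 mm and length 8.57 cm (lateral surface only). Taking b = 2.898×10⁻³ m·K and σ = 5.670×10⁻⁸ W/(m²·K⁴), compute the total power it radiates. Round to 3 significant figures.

Wien's law: T = b/λ_max = 2.898×10⁻³/4.827×10⁻⁶ = 600.373 K.
Lateral area A = 2πrL = 2π×8.73×10⁻⁴×0.0857 = 4.70083×10⁻⁴ m².
Then P = εσAT⁴ = 0.751×5.670×10⁻⁸×4.70083×10⁻⁴×(600.373)⁴ = 2.60 W.

P ≈ 2.60 W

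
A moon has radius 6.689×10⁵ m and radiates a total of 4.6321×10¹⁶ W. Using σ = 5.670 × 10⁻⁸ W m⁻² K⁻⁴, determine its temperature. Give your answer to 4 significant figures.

T ≈ 617.4 K

Surface area A = 4πR² = 4π(6.689×10⁵ m)² = 5.62254×10¹² m².
P = σAT⁴ ⇒ T = (P/(σA))^(1/4) = (4.6321×10¹⁶/(5.670×10⁻⁸×5.62254×10¹²))^(1/4) = 617.4 K.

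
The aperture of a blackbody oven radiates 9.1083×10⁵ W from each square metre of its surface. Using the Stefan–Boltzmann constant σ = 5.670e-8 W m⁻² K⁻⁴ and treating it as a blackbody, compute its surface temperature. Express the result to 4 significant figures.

T ≈ 2002 K

I = σT⁴, so T = (I/σ)^(1/4) = (9.1083×10⁵/(5.670×10⁻⁸))^(1/4) = 2002 K.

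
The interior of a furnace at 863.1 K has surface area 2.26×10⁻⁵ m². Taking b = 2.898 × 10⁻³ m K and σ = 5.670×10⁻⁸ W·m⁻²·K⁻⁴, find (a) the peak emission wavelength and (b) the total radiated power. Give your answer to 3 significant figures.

(a) λ_max = b/T = 2.898×10⁻³/863.1 = 3.358×10⁻⁶ m = 3.36 μm.
Area A = 2.26×10⁻⁵ m².
(b) P = σAT⁴ = 5.670×10⁻⁸×2.26×10⁻⁵×(863.1)⁴ = 0.711 W.

λ_max ≈ 3.36 μm; P ≈ 0.711 W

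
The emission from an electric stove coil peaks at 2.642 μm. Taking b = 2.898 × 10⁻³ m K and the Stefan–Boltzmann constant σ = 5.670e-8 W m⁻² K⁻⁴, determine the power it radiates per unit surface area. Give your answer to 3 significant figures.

I ≈ 8.21×10⁴ W/m²

Wien's law: T = b/λ_max = 2.898×10⁻³/2.642×10⁻⁶ = 1096.90 K.
Then I = σT⁴ = 5.670×10⁻⁸×(1096.90)⁴ = 8.21×10⁴ W/m².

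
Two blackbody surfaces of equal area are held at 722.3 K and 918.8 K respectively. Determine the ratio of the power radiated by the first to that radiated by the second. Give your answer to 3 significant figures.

P₁/P₂ ≈ 0.382

With equal areas, P₁/P₂ = (T₁/T₂)⁴ = (722.3/918.8)⁴ = 0.382.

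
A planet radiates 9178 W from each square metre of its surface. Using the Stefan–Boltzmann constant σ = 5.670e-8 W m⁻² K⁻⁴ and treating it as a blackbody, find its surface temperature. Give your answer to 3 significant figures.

T ≈ 634 K

I = σT⁴, so T = (I/σ)^(1/4) = (9178/(5.670×10⁻⁸))^(1/4) = 634 K.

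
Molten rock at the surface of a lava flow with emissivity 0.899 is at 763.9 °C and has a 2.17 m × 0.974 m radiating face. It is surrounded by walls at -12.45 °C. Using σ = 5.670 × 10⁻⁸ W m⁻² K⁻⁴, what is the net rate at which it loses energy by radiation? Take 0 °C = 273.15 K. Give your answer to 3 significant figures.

T = 763.9 °C + 273.15 = 1037.05 K.
Surroundings: T = -12.45 °C + 273.15 = 260.70 K.
Area A = 2.17 × 0.974 = 2.11358 m².
Net radiated power P_net = εσA(T⁴ − T₀⁴) = 0.899×5.670×10⁻⁸×2.11358×(1037.05⁴ − 260.70⁴).
T⁴ − T₀⁴ = 1.15664×10¹² − 4.61917×10⁹ = 1.15202×10¹² K⁴, so P_net = 1.24×10⁵ W.

Net loss ≈ 1.24×10⁵ W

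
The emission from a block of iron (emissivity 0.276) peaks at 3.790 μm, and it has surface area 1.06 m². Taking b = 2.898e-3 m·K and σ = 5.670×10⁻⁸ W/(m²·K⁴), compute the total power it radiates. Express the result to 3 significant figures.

P ≈ 5.67×10³ W

Wien's law: T = b/λ_max = 2.898×10⁻³/3.790×10⁻⁶ = 764.644 K.
Area A = 1.06 m².
Then P = εσAT⁴ = 0.276×5.670×10⁻⁸×1.06×(764.644)⁴ = 5.67×10³ W.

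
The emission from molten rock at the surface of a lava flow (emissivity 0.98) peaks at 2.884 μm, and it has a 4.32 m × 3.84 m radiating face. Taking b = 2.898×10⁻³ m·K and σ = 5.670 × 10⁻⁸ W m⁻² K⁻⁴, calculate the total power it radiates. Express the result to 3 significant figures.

Wien's law: T = b/λ_max = 2.898×10⁻³/2.884×10⁻⁶ = 1004.85 K.
Area A = 4.32 × 3.84 = 16.5888 m².
Then P = εσAT⁴ = 0.98×5.670×10⁻⁸×16.5888×(1004.85)⁴ = 9.40×10⁵ W.

P ≈ 9.40×10⁵ W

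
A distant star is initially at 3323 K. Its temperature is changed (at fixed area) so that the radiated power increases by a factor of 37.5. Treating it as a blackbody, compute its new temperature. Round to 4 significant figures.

T₂ ≈ 8223 K

P ∝ T⁴, so T₂/T₁ = (P₂/P₁)^(1/4) = (37.5)^(1/4) = 2.47462.
T₂ = 3323 × 2.47462 = 8223 K.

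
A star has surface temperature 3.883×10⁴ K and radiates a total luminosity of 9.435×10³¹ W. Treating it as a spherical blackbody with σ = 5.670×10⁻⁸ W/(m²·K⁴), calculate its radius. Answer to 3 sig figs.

R ≈ 7.63×10⁹ m

L = 4πR²σT⁴ ⇒ R = √(L/(4πσT⁴)).
σT⁴ = 1.28900×10¹¹ W/m², so R = √(9.435×10³¹/(4π×1.28900×10¹¹)) = 7.63×10⁹ m.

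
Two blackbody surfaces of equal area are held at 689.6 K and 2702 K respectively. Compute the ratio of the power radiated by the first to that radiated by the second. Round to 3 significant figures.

P₁/P₂ ≈ 4.24×10⁻³

With equal areas, P₁/P₂ = (T₁/T₂)⁴ = (689.6/2702)⁴ = 4.24×10⁻³.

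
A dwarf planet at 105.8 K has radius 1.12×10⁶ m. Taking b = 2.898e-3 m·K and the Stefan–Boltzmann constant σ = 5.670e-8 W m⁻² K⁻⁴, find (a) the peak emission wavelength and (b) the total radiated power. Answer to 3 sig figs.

λ_max ≈ 27.4 μm; P ≈ 1.12×10¹⁴ W

(a) λ_max = b/T = 2.898×10⁻³/105.8 = 2.739×10⁻⁵ m = 27.4 μm.
Surface area A = 4πR² = 4π(1.12×10⁶ m)² = 1.57633×10¹³ m².
(b) P = σAT⁴ = 5.670×10⁻⁸×1.57633×10¹³×(105.8)⁴ = 1.12×10¹⁴ W.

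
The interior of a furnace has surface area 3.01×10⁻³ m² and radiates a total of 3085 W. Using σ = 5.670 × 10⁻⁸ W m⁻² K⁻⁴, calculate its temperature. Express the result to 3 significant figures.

T ≈ 2.06×10³ K

Area A = 3.01×10⁻³ m².
P = σAT⁴ ⇒ T = (P/(σA))^(1/4) = (3085/(5.670×10⁻⁸×3.01×10⁻³))^(1/4) = 2.06×10³ K.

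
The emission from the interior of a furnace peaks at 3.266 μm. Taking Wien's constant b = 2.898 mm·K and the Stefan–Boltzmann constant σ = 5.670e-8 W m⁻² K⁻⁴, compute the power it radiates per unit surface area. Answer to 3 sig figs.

Wien's law: T = b/λ_max = 2.898×10⁻³/3.266×10⁻⁶ = 887.324 K.
Then I = σT⁴ = 5.670×10⁻⁸×(887.324)⁴ = 3.51×10⁴ W/m².

I ≈ 3.51×10⁴ W/m²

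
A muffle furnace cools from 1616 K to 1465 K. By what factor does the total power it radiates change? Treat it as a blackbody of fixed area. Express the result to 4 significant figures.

P ∝ T⁴, so P₂/P₁ = (T₂/T₁)⁴ = (1465/1616)⁴ = (0.906559)⁴ = 0.6754.

P₂/P₁ ≈ 0.6754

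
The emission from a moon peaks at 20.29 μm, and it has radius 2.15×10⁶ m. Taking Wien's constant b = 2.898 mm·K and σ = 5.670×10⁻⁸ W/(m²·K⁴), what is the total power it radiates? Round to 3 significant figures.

P ≈ 1.37×10¹⁵ W

Wien's law: T = b/λ_max = 2.898×10⁻³/2.029×10⁻⁵ = 142.829 K.
Surface area A = 4πR² = 4π(2.15×10⁶ m)² = 5.80880×10¹³ m².
Then P = σAT⁴ = 5.670×10⁻⁸×5.80880×10¹³×(142.829)⁴ = 1.37×10¹⁵ W.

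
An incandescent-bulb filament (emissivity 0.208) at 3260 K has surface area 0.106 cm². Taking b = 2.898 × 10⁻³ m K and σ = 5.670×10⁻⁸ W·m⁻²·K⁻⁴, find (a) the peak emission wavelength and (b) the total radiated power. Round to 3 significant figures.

(a) λ_max = b/T = 2.898×10⁻³/3260 = 8.890×10⁻⁷ m = 889 nm.
Area A = 0.106 cm² = 1.06×10⁻⁵ m².
(b) P = εσAT⁴ = 0.208×5.670×10⁻⁸×1.06×10⁻⁵×(3260)⁴ = 14.1 W.

λ_max ≈ 889 nm; P ≈ 14.1 W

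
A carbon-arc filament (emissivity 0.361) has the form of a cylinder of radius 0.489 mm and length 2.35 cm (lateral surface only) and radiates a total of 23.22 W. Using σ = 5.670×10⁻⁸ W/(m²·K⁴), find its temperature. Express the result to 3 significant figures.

T ≈ 1.99×10³ K

Lateral area A = 2πrL = 2π×4.89×10⁻⁴×0.0235 = 7.22032×10⁻⁵ m².
P = εσAT⁴ ⇒ T = (P/(εσA))^(1/4) = (23.22/(0.361×5.670×10⁻⁸×7.22032×10⁻⁵))^(1/4) = 1.99×10³ K.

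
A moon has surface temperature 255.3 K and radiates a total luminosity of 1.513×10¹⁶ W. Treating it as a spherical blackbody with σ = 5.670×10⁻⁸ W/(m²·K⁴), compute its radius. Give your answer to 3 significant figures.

R ≈ 2.24×10⁶ m

L = 4πR²σT⁴ ⇒ R = √(L/(4πσT⁴)).
σT⁴ = 240.872 W/m², so R = √(1.513×10¹⁶/(4π×240.872)) = 2.24×10⁶ m.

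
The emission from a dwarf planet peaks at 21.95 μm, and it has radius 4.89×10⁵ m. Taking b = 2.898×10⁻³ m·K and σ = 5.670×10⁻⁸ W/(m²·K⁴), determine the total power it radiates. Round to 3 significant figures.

Wien's law: T = b/λ_max = 2.898×10⁻³/2.195×10⁻⁵ = 132.027 K.
Surface area A = 4πR² = 4π(4.89×10⁵ m)² = 3.00488×10¹² m².
Then P = σAT⁴ = 5.670×10⁻⁸×3.00488×10¹²×(132.027)⁴ = 5.18×10¹³ W.

P ≈ 5.18×10¹³ W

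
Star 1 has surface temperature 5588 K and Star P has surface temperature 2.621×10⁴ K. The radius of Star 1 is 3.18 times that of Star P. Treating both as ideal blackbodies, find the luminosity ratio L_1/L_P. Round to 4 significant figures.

L ∝ R²T⁴, so L_1/L_P = (R_1/R_P)²(T_1/T_P)⁴ = (3.18)² × (5588/2.621×10⁴)⁴ = 10.1124 × 2.06613×10⁻³ = 0.02089.

L_1/L_P ≈ 0.02089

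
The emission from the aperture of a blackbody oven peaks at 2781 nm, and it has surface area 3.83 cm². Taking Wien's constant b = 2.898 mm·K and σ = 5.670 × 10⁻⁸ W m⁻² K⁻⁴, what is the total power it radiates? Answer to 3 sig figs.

Wien's law: T = b/λ_max = 2.898×10⁻³/2.781×10⁻⁶ = 1042.07 K.
Area A = 3.83 cm² = 3.83×10⁻⁴ m².
Then P = σAT⁴ = 5.670×10⁻⁸×3.83×10⁻⁴×(1042.07)⁴ = 25.6 W.

P ≈ 25.6 W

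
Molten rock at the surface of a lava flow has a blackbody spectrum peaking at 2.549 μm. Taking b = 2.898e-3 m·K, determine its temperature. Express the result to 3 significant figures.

T ≈ 1.14×10³ K

Wien's law gives T = b/λ_max = (2.898×10⁻³ m·K)/(2.549×10⁻⁶ m) = 1.14×10³ K.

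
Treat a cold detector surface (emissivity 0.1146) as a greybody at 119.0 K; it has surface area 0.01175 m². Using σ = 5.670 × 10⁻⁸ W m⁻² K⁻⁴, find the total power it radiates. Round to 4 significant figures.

Area A = 0.01175 m².
P = εσAT⁴ = 0.1146 × 5.670×10⁻⁸ × 0.01175 × (119.0)⁴ = 0.01531 W.

P ≈ 0.01531 W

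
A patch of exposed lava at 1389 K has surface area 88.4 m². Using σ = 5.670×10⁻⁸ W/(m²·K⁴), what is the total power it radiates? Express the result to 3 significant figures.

P ≈ 1.87×10⁷ W

Area A = 88.4 m².
P = σAT⁴ = 5.670×10⁻⁸ × 88.4 × (1389)⁴ = 1.87×10⁷ W.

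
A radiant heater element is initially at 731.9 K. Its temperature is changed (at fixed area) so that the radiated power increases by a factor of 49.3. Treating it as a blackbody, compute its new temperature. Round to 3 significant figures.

P ∝ T⁴, so T₂/T₁ = (P₂/P₁)^(1/4) = (49.3)^(1/4) = 2.64979.
T₂ = 731.9 × 2.64979 = 1.94×10³ K.

T₂ ≈ 1.94×10³ K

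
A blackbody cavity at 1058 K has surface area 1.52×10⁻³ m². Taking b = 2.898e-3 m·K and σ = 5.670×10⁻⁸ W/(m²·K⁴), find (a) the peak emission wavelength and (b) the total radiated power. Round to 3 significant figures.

λ_max ≈ 2.74 μm; P ≈ 108 W

(a) λ_max = b/T = 2.898×10⁻³/1058 = 2.739×10⁻⁶ m = 2.74 μm.
Area A = 1.52×10⁻³ m².
(b) P = σAT⁴ = 5.670×10⁻⁸×1.52×10⁻³×(1058)⁴ = 108 W.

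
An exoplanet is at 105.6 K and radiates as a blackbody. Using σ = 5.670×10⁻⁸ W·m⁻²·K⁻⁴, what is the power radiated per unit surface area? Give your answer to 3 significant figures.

I ≈ 7.05 W/m²

Stefan–Boltzmann: I = σT⁴ = 5.670×10⁻⁸ × (105.6)⁴ = 7.05 W/m².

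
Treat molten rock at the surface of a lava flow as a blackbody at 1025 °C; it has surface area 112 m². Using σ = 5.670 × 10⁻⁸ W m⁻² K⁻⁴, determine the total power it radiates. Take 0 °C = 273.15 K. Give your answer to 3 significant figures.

P ≈ 1.80×10⁷ W

T = 1025 °C + 273.15 = 1298.15 K.
Area A = 112 m².
P = σAT⁴ = 5.670×10⁻⁸ × 112 × (1298.15)⁴ = 1.80×10⁷ W.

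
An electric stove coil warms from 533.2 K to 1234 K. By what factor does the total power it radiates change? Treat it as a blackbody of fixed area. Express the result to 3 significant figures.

P ∝ T⁴, so P₂/P₁ = (T₂/T₁)⁴ = (1234/533.2)⁴ = (2.31433)⁴ = 28.7.

P₂/P₁ ≈ 28.7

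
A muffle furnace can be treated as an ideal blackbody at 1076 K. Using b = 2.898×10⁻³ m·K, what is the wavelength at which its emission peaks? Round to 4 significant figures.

λ_max ≈ 2693 nm

Wien's displacement law: λ_max = b/T = (2.898×10⁻³ m·K)/(1076 K) = 2.6933×10⁻⁶ m.
That is 2693 nm, in the infrared range.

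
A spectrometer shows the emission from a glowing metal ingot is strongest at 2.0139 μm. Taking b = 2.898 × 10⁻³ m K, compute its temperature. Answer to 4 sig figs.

T ≈ 1439 K

Wien's law gives T = b/λ_max = (2.898×10⁻³ m·K)/(2.0139×10⁻⁶ m) = 1439 K.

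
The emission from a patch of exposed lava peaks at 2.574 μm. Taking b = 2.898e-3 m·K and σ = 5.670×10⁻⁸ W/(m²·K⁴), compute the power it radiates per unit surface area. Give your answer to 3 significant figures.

I ≈ 9.11×10⁴ W/m²

Wien's law: T = b/λ_max = 2.898×10⁻³/2.574×10⁻⁶ = 1125.87 K.
Then I = σT⁴ = 5.670×10⁻⁸×(1125.87)⁴ = 9.11×10⁴ W/m².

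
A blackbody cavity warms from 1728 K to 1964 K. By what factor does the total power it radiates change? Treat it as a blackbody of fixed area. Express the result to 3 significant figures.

P ∝ T⁴, so P₂/P₁ = (T₂/T₁)⁴ = (1964/1728)⁴ = (1.13657)⁴ = 1.67.

P₂/P₁ ≈ 1.67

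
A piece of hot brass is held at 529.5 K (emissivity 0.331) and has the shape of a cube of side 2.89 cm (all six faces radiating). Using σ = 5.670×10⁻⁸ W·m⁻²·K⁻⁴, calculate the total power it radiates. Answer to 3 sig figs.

P ≈ 7.39 W

Area A = 6s² = 6×(0.0289 m)² = 5.01126×10⁻³ m².
P = εσAT⁴ = 0.331 × 5.670×10⁻⁸ × 5.01126×10⁻³ × (529.5)⁴ = 7.39 W.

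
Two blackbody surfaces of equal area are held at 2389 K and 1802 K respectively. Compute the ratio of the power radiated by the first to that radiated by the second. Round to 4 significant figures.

P₁/P₂ ≈ 3.089

With equal areas, P₁/P₂ = (T₁/T₂)⁴ = (2389/1802)⁴ = 3.089.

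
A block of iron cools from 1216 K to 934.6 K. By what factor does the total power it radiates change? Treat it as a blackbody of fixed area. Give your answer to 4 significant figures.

P₂/P₁ ≈ 0.3490

P ∝ T⁴, so P₂/P₁ = (T₂/T₁)⁴ = (934.6/1216)⁴ = (0.768586)⁴ = 0.3490.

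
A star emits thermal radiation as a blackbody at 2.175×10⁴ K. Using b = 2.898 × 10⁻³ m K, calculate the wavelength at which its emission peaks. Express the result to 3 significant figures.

λ_max ≈ 133 nm

Wien's displacement law: λ_max = b/T = (2.898×10⁻³ m·K)/(2.175×10⁴ K) = 1.332×10⁻⁷ m.
That is 133 nm, in the ultraviolet range.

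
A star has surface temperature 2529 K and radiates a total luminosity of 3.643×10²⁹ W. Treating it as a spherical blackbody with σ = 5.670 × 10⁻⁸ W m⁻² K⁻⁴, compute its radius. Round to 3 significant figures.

L = 4πR²σT⁴ ⇒ R = √(L/(4πσT⁴)).
σT⁴ = 2.31941×10⁶ W/m², so R = √(3.643×10²⁹/(4π×2.31941×10⁶)) = 1.12×10¹¹ m.

R ≈ 1.12×10¹¹ m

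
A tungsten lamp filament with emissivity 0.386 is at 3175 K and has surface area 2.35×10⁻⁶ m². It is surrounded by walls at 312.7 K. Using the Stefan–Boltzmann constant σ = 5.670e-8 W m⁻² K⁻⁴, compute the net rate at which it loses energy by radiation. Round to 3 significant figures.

Net loss ≈ 5.23 W

Area A = 2.35×10⁻⁶ m².
Net radiated power P_net = εσA(T⁴ − T₀⁴) = 0.386×5.670×10⁻⁸×2.35×10⁻⁶×(3175⁴ − 312.7⁴).
T⁴ − T₀⁴ = 1.01619×10¹⁴ − 9.56118×10⁹ = 1.01609×10¹⁴ K⁴, so P_net = 5.23 W.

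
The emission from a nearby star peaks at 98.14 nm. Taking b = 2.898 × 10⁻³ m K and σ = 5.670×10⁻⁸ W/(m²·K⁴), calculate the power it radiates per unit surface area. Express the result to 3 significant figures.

I ≈ 4.31×10¹⁰ W/m²

Wien's law: T = b/λ_max = 2.898×10⁻³/9.814×10⁻⁸ = 29529.2 K.
Then I = σT⁴ = 5.670×10⁻⁸×(29529.2)⁴ = 4.31×10¹⁰ W/m².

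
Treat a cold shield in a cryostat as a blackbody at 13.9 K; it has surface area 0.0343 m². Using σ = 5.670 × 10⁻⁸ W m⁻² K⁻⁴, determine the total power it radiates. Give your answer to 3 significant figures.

Area A = 0.0343 m².
P = σAT⁴ = 5.670×10⁻⁸ × 0.0343 × (13.9)⁴ = 7.26×10⁻⁵ W.

P ≈ 7.26×10⁻⁵ W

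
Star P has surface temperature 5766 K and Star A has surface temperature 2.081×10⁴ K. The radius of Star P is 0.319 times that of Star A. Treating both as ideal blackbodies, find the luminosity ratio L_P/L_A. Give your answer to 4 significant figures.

L_P/L_A ≈ 5.998×10⁻⁴

L ∝ R²T⁴, so L_P/L_A = (R_P/R_A)²(T_P/T_A)⁴ = (0.319)² × (5766/2.081×10⁴)⁴ = 0.101761 × 5.89400×10⁻³ = 5.998×10⁻⁴.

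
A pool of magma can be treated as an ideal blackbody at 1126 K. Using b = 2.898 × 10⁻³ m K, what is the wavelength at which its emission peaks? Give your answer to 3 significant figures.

λ_max ≈ 2.57 μm

Wien's displacement law: λ_max = b/T = (2.898×10⁻³ m·K)/(1126 K) = 2.574×10⁻⁶ m.
That is 2.57 μm, in the infrared range.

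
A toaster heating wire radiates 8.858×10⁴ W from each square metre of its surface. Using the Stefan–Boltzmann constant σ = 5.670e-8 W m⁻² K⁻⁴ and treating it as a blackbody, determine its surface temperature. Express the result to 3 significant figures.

T ≈ 1.12×10³ K

I = σT⁴, so T = (I/σ)^(1/4) = (8.858×10⁴/(5.670×10⁻⁸))^(1/4) = 1.12×10³ K.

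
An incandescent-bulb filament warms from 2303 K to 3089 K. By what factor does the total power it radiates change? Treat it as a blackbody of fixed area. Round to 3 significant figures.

P ∝ T⁴, so P₂/P₁ = (T₂/T₁)⁴ = (3089/2303)⁴ = (1.34129)⁴ = 3.24.

P₂/P₁ ≈ 3.24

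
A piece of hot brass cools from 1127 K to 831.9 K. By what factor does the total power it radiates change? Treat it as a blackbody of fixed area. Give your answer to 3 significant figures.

P ∝ T⁴, so P₂/P₁ = (T₂/T₁)⁴ = (831.9/1127)⁴ = (0.738154)⁴ = 0.297.

P₂/P₁ ≈ 0.297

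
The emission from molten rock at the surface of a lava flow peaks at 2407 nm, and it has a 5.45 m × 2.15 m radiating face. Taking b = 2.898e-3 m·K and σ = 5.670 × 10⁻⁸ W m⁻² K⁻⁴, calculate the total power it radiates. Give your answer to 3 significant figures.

Wien's law: T = b/λ_max = 2.898×10⁻³/2.407×10⁻⁶ = 1203.99 K.
Area A = 5.45 × 2.15 = 11.7175 m².
Then P = σAT⁴ = 5.670×10⁻⁸×11.7175×(1203.99)⁴ = 1.40×10⁶ W.

P ≈ 1.40×10⁶ W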